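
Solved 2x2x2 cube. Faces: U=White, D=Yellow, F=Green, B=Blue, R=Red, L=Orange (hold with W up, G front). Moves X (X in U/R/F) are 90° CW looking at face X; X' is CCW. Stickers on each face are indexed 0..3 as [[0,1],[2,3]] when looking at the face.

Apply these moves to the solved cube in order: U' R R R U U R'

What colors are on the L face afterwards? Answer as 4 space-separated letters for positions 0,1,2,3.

Answer: G R O O

Derivation:
After move 1 (U'): U=WWWW F=OOGG R=GGRR B=RRBB L=BBOO
After move 2 (R): R=RGRG U=WOWG F=OYGY D=YBYR B=WRWB
After move 3 (R): R=RRGG U=WYWY F=OBGR D=YWYW B=GROB
After move 4 (R): R=GRGR U=WBWR F=OWGW D=YOYG B=YRYB
After move 5 (U): U=WWRB F=GRGW R=YRGR B=BBYB L=OWOO
After move 6 (U): U=RWBW F=YRGW R=BBGR B=OWYB L=GROO
After move 7 (R'): R=BRBG U=RYBO F=YWGW D=YRYW B=GWOB
Query: L face = GROO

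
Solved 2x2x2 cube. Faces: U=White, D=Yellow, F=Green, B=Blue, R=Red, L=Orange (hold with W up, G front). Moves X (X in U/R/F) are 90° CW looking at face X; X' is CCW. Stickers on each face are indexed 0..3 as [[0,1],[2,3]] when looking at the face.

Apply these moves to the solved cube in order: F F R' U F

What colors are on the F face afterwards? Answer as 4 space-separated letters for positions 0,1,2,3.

After move 1 (F): F=GGGG U=WWOO R=WRWR D=RRYY L=OYOY
After move 2 (F): F=GGGG U=WWYY R=OROR D=WWYY L=OROR
After move 3 (R'): R=RROO U=WBYB F=GWGY D=WGYG B=YBWB
After move 4 (U): U=YWBB F=RRGY R=YBOO B=ORWB L=GWOR
After move 5 (F): F=GRYR U=YWRW R=BBBO D=OYYG L=GWOG
Query: F face = GRYR

Answer: G R Y R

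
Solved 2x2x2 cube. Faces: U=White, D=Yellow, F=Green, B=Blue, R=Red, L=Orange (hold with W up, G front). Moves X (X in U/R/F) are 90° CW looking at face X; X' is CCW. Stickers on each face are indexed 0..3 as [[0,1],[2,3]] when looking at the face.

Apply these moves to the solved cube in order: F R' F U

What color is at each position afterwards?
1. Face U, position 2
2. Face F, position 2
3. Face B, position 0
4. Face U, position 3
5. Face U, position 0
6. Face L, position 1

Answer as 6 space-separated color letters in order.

After move 1 (F): F=GGGG U=WWOO R=WRWR D=RRYY L=OYOY
After move 2 (R'): R=RRWW U=WBOB F=GWGO D=RGYG B=YBRB
After move 3 (F): F=GGOW U=WBYY R=ORBW D=WRYG L=OROG
After move 4 (U): U=YWYB F=OROW R=YBBW B=ORRB L=GGOG
Query 1: U[2] = Y
Query 2: F[2] = O
Query 3: B[0] = O
Query 4: U[3] = B
Query 5: U[0] = Y
Query 6: L[1] = G

Answer: Y O O B Y G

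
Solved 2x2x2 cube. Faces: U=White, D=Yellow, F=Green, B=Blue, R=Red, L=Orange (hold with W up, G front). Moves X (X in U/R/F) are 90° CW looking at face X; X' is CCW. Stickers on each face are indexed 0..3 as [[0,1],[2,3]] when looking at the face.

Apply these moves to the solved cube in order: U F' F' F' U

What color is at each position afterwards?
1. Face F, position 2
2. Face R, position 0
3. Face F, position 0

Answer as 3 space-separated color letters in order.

Answer: G O W

Derivation:
After move 1 (U): U=WWWW F=RRGG R=BBRR B=OOBB L=GGOO
After move 2 (F'): F=RGRG U=WWBR R=YBYR D=GOYY L=GWOW
After move 3 (F'): F=GGRR U=WWYY R=OBGR D=WWYY L=GROB
After move 4 (F'): F=GRGR U=WWOG R=WBWR D=RBYY L=GYOY
After move 5 (U): U=OWGW F=WBGR R=OOWR B=GYBB L=GROY
Query 1: F[2] = G
Query 2: R[0] = O
Query 3: F[0] = W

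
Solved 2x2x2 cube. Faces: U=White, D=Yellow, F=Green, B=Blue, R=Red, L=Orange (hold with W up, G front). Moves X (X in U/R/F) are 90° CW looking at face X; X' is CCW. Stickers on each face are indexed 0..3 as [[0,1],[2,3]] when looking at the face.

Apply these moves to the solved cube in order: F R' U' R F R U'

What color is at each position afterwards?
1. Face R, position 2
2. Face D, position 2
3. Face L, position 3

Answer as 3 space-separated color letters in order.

After move 1 (F): F=GGGG U=WWOO R=WRWR D=RRYY L=OYOY
After move 2 (R'): R=RRWW U=WBOB F=GWGO D=RGYG B=YBRB
After move 3 (U'): U=BBWO F=OYGO R=GWWW B=RRRB L=YBOY
After move 4 (R): R=WGWW U=BYWO F=OGGG D=RRYR B=ORBB
After move 5 (F): F=GOGG U=BYYB R=WGOW D=WWYR L=YROR
After move 6 (R): R=OWWG U=BOYG F=GWGR D=WBYO B=BRYB
After move 7 (U'): U=OGBY F=YRGR R=GWWG B=OWYB L=BROR
Query 1: R[2] = W
Query 2: D[2] = Y
Query 3: L[3] = R

Answer: W Y R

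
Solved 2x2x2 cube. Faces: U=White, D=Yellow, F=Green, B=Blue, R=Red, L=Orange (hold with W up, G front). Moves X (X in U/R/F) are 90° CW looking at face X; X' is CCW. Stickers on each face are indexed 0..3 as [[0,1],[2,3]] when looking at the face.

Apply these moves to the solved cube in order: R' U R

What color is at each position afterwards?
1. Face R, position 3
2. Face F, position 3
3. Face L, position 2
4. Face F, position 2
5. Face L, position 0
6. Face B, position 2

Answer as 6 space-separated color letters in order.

Answer: B G O G G W

Derivation:
After move 1 (R'): R=RRRR U=WBWB F=GWGW D=YGYG B=YBYB
After move 2 (U): U=WWBB F=RRGW R=YBRR B=OOYB L=GWOO
After move 3 (R): R=RYRB U=WRBW F=RGGG D=YYYO B=BOWB
Query 1: R[3] = B
Query 2: F[3] = G
Query 3: L[2] = O
Query 4: F[2] = G
Query 5: L[0] = G
Query 6: B[2] = W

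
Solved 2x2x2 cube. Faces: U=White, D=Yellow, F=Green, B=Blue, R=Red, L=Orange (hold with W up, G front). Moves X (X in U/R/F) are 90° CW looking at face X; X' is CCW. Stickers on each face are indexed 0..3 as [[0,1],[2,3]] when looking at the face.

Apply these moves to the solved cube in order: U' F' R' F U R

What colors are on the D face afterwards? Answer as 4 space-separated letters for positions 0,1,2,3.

Answer: Y O Y B

Derivation:
After move 1 (U'): U=WWWW F=OOGG R=GGRR B=RRBB L=BBOO
After move 2 (F'): F=OGOG U=WWGR R=YGYR D=BOYY L=BWOW
After move 3 (R'): R=GRYY U=WBGR F=OWOR D=BGYG B=YROB
After move 4 (F): F=OORW U=WBWW R=GRRY D=YGYG L=BBOG
After move 5 (U): U=WWWB F=GRRW R=YRRY B=BBOB L=OOOG
After move 6 (R): R=RYYR U=WRWW F=GGRG D=YOYB B=BBWB
Query: D face = YOYB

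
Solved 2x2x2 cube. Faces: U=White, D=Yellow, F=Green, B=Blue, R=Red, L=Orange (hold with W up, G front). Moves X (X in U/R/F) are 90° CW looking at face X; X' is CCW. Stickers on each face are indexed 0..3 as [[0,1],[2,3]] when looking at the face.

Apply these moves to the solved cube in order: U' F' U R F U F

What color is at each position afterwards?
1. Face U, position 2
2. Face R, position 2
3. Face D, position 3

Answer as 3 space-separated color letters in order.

After move 1 (U'): U=WWWW F=OOGG R=GGRR B=RRBB L=BBOO
After move 2 (F'): F=OGOG U=WWGR R=YGYR D=BOYY L=BWOW
After move 3 (U): U=GWRW F=YGOG R=RRYR B=BWBB L=OGOW
After move 4 (R): R=YRRR U=GGRG F=YOOY D=BBYB B=WWWB
After move 5 (F): F=OYYO U=GGWG R=RRGR D=RYYB L=OBOB
After move 6 (U): U=WGGG F=RRYO R=WWGR B=OBWB L=OYOB
After move 7 (F): F=YROR U=WGBY R=GWGR D=GWYB L=OROY
Query 1: U[2] = B
Query 2: R[2] = G
Query 3: D[3] = B

Answer: B G B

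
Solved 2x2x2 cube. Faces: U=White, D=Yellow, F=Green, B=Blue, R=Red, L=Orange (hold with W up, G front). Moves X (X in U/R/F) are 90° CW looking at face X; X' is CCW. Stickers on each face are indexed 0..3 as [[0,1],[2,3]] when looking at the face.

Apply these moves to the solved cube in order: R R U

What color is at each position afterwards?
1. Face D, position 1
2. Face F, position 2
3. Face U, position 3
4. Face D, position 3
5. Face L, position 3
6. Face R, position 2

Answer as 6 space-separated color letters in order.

After move 1 (R): R=RRRR U=WGWG F=GYGY D=YBYB B=WBWB
After move 2 (R): R=RRRR U=WYWY F=GBGB D=YWYW B=GBGB
After move 3 (U): U=WWYY F=RRGB R=GBRR B=OOGB L=GBOO
Query 1: D[1] = W
Query 2: F[2] = G
Query 3: U[3] = Y
Query 4: D[3] = W
Query 5: L[3] = O
Query 6: R[2] = R

Answer: W G Y W O R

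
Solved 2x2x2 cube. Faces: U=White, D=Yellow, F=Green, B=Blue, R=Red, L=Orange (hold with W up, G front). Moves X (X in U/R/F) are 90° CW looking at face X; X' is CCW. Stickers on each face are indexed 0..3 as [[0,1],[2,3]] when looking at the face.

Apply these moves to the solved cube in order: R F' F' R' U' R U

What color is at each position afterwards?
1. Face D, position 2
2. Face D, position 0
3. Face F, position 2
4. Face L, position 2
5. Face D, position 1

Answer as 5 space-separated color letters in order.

After move 1 (R): R=RRRR U=WGWG F=GYGY D=YBYB B=WBWB
After move 2 (F'): F=YYGG U=WGRR R=BRYR D=OOYB L=OGOW
After move 3 (F'): F=YGYG U=WGBY R=OROR D=GWYB L=OROR
After move 4 (R'): R=RROO U=WWBW F=YGYY D=GGYG B=BBWB
After move 5 (U'): U=WWWB F=ORYY R=YGOO B=RRWB L=BBOR
After move 6 (R): R=OYOG U=WRWY F=OGYG D=GWYR B=BRWB
After move 7 (U): U=WWYR F=OYYG R=BROG B=BBWB L=OGOR
Query 1: D[2] = Y
Query 2: D[0] = G
Query 3: F[2] = Y
Query 4: L[2] = O
Query 5: D[1] = W

Answer: Y G Y O W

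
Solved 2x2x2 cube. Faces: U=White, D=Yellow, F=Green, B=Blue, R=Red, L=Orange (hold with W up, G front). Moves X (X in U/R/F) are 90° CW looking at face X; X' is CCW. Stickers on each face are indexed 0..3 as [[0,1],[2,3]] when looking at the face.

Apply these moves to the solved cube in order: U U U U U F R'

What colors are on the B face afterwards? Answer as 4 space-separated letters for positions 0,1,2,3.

Answer: Y O B B

Derivation:
After move 1 (U): U=WWWW F=RRGG R=BBRR B=OOBB L=GGOO
After move 2 (U): U=WWWW F=BBGG R=OORR B=GGBB L=RROO
After move 3 (U): U=WWWW F=OOGG R=GGRR B=RRBB L=BBOO
After move 4 (U): U=WWWW F=GGGG R=RRRR B=BBBB L=OOOO
After move 5 (U): U=WWWW F=RRGG R=BBRR B=OOBB L=GGOO
After move 6 (F): F=GRGR U=WWOG R=WBWR D=RBYY L=GYOY
After move 7 (R'): R=BRWW U=WBOO F=GWGG D=RRYR B=YOBB
Query: B face = YOBB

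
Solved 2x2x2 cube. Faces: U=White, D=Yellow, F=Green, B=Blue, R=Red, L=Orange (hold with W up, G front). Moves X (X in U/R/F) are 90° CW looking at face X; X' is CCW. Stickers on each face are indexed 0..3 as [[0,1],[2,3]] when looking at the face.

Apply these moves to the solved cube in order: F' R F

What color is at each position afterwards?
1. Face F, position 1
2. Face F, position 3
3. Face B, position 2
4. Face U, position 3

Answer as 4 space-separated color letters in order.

After move 1 (F'): F=GGGG U=WWRR R=YRYR D=OOYY L=OWOW
After move 2 (R): R=YYRR U=WGRG F=GOGY D=OBYB B=RBWB
After move 3 (F): F=GGYO U=WGWW R=RYGR D=RYYB L=OOOB
Query 1: F[1] = G
Query 2: F[3] = O
Query 3: B[2] = W
Query 4: U[3] = W

Answer: G O W W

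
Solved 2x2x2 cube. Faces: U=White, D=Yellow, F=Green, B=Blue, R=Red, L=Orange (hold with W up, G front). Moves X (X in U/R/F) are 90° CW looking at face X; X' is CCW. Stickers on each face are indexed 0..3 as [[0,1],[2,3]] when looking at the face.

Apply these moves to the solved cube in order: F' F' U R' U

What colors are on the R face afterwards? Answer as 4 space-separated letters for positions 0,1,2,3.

After move 1 (F'): F=GGGG U=WWRR R=YRYR D=OOYY L=OWOW
After move 2 (F'): F=GGGG U=WWYY R=OROR D=WWYY L=OROR
After move 3 (U): U=YWYW F=ORGG R=BBOR B=ORBB L=GGOR
After move 4 (R'): R=BRBO U=YBYO F=OWGW D=WRYG B=YRWB
After move 5 (U): U=YYOB F=BRGW R=YRBO B=GGWB L=OWOR
Query: R face = YRBO

Answer: Y R B O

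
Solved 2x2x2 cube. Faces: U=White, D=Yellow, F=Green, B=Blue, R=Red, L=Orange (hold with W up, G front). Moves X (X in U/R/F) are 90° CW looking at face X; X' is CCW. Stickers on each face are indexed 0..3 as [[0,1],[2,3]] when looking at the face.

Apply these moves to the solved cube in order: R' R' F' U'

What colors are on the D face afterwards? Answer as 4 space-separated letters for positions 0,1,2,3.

After move 1 (R'): R=RRRR U=WBWB F=GWGW D=YGYG B=YBYB
After move 2 (R'): R=RRRR U=WYWY F=GBGB D=YWYW B=GBGB
After move 3 (F'): F=BBGG U=WYRR R=WRYR D=OOYW L=OYOW
After move 4 (U'): U=YRWR F=OYGG R=BBYR B=WRGB L=GBOW
Query: D face = OOYW

Answer: O O Y W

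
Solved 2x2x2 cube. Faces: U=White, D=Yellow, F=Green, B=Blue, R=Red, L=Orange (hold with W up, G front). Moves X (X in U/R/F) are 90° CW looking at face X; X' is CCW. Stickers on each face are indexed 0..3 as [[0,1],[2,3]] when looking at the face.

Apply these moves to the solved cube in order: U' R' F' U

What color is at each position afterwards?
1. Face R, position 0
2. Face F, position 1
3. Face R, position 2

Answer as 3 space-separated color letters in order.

After move 1 (U'): U=WWWW F=OOGG R=GGRR B=RRBB L=BBOO
After move 2 (R'): R=GRGR U=WBWR F=OWGW D=YOYG B=YRYB
After move 3 (F'): F=WWOG U=WBGG R=ORYR D=BOYG L=BROW
After move 4 (U): U=GWGB F=OROG R=YRYR B=BRYB L=WWOW
Query 1: R[0] = Y
Query 2: F[1] = R
Query 3: R[2] = Y

Answer: Y R Y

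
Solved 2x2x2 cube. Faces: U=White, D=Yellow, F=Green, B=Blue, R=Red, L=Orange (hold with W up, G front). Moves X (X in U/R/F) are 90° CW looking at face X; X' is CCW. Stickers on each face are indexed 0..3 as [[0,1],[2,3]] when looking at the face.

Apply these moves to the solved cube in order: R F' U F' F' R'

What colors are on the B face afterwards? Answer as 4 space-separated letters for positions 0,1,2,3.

After move 1 (R): R=RRRR U=WGWG F=GYGY D=YBYB B=WBWB
After move 2 (F'): F=YYGG U=WGRR R=BRYR D=OOYB L=OGOW
After move 3 (U): U=RWRG F=BRGG R=WBYR B=OGWB L=YYOW
After move 4 (F'): F=RGBG U=RWWY R=OBOR D=YWYB L=YGOR
After move 5 (F'): F=GGRB U=RWOO R=WBYR D=GRYB L=YYOW
After move 6 (R'): R=BRWY U=RWOO F=GWRO D=GGYB B=BGRB
Query: B face = BGRB

Answer: B G R B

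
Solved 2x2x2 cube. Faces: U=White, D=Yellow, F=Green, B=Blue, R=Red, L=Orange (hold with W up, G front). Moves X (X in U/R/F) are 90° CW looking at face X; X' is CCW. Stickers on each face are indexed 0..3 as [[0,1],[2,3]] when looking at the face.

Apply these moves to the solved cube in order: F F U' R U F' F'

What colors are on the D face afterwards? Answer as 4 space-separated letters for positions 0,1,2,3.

Answer: R G Y O

Derivation:
After move 1 (F): F=GGGG U=WWOO R=WRWR D=RRYY L=OYOY
After move 2 (F): F=GGGG U=WWYY R=OROR D=WWYY L=OROR
After move 3 (U'): U=WYWY F=ORGG R=GGOR B=ORBB L=BBOR
After move 4 (R): R=OGRG U=WRWG F=OWGY D=WBYO B=YRYB
After move 5 (U): U=WWGR F=OGGY R=YRRG B=BBYB L=OWOR
After move 6 (F'): F=GYOG U=WWYR R=BRWG D=WRYO L=OROG
After move 7 (F'): F=YGGO U=WWBW R=RRWG D=RGYO L=OROY
Query: D face = RGYO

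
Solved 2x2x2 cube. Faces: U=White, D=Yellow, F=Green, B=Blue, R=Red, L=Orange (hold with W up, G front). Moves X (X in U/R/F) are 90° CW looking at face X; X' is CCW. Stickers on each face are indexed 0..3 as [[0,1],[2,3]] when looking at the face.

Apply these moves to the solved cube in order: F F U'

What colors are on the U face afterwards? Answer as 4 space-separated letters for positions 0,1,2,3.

Answer: W Y W Y

Derivation:
After move 1 (F): F=GGGG U=WWOO R=WRWR D=RRYY L=OYOY
After move 2 (F): F=GGGG U=WWYY R=OROR D=WWYY L=OROR
After move 3 (U'): U=WYWY F=ORGG R=GGOR B=ORBB L=BBOR
Query: U face = WYWY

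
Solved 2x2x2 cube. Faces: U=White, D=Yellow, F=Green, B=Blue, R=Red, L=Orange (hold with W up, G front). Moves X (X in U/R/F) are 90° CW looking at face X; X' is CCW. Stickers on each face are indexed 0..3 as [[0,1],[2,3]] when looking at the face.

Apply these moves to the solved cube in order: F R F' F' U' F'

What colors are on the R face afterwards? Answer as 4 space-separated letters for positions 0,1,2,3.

Answer: O G G R

Derivation:
After move 1 (F): F=GGGG U=WWOO R=WRWR D=RRYY L=OYOY
After move 2 (R): R=WWRR U=WGOG F=GRGY D=RBYB B=OBWB
After move 3 (F'): F=RYGG U=WGWR R=BWRR D=YYYB L=OGOO
After move 4 (F'): F=YGRG U=WGBR R=YWYR D=GOYB L=OROW
After move 5 (U'): U=GRWB F=ORRG R=YGYR B=YWWB L=OBOW
After move 6 (F'): F=RGOR U=GRYY R=OGGR D=BWYB L=OBOW
Query: R face = OGGR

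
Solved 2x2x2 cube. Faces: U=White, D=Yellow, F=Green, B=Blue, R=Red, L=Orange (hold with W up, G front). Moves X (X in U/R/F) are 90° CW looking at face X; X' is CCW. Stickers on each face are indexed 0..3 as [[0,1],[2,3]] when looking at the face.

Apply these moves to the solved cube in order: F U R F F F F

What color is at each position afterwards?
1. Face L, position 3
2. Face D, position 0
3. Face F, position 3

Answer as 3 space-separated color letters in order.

Answer: Y R Y

Derivation:
After move 1 (F): F=GGGG U=WWOO R=WRWR D=RRYY L=OYOY
After move 2 (U): U=OWOW F=WRGG R=BBWR B=OYBB L=GGOY
After move 3 (R): R=WBRB U=OROG F=WRGY D=RBYO B=WYWB
After move 4 (F): F=GWYR U=ORYG R=OBGB D=RWYO L=GROB
After move 5 (F): F=YGRW U=ORBR R=YBGB D=GOYO L=GROW
After move 6 (F): F=RYWG U=ORWR R=BBRB D=GYYO L=GGOO
After move 7 (F): F=WRGY U=OROG R=WBRB D=RBYO L=GGOY
Query 1: L[3] = Y
Query 2: D[0] = R
Query 3: F[3] = Y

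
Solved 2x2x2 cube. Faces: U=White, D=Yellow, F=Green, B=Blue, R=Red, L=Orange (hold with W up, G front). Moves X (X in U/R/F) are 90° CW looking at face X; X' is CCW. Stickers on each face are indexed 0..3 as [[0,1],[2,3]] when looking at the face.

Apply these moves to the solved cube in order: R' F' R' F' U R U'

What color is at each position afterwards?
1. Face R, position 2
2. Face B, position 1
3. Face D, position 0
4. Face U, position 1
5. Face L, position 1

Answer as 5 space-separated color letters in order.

Answer: Y G B G Y

Derivation:
After move 1 (R'): R=RRRR U=WBWB F=GWGW D=YGYG B=YBYB
After move 2 (F'): F=WWGG U=WBRR R=GRYR D=OOYG L=OBOW
After move 3 (R'): R=RRGY U=WYRY F=WBGR D=OWYG B=GBOB
After move 4 (F'): F=BRWG U=WYRG R=WROY D=BWYG L=OYOR
After move 5 (U): U=RWGY F=WRWG R=GBOY B=OYOB L=BROR
After move 6 (R): R=OGYB U=RRGG F=WWWG D=BOYO B=YYWB
After move 7 (U'): U=RGRG F=BRWG R=WWYB B=OGWB L=YYOR
Query 1: R[2] = Y
Query 2: B[1] = G
Query 3: D[0] = B
Query 4: U[1] = G
Query 5: L[1] = Y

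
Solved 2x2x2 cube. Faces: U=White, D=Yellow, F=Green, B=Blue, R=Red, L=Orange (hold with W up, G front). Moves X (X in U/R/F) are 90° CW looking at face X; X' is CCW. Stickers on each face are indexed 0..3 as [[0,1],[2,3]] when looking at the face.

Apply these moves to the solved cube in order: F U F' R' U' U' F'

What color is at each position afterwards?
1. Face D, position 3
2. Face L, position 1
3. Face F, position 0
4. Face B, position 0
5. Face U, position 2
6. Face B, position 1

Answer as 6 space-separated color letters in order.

After move 1 (F): F=GGGG U=WWOO R=WRWR D=RRYY L=OYOY
After move 2 (U): U=OWOW F=WRGG R=BBWR B=OYBB L=GGOY
After move 3 (F'): F=RGWG U=OWBW R=RBRR D=GYYY L=GWOO
After move 4 (R'): R=BRRR U=OBBO F=RWWW D=GGYG B=YYYB
After move 5 (U'): U=BOOB F=GWWW R=RWRR B=BRYB L=YYOO
After move 6 (U'): U=OBBO F=YYWW R=GWRR B=RWYB L=BROO
After move 7 (F'): F=YWYW U=OBGR R=GWGR D=ROYG L=BOOB
Query 1: D[3] = G
Query 2: L[1] = O
Query 3: F[0] = Y
Query 4: B[0] = R
Query 5: U[2] = G
Query 6: B[1] = W

Answer: G O Y R G W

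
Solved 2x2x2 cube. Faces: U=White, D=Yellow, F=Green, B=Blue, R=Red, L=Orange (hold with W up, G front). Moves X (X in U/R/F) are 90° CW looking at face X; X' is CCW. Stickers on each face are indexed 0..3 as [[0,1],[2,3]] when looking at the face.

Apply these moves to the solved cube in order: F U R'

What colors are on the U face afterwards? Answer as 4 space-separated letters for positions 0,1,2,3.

After move 1 (F): F=GGGG U=WWOO R=WRWR D=RRYY L=OYOY
After move 2 (U): U=OWOW F=WRGG R=BBWR B=OYBB L=GGOY
After move 3 (R'): R=BRBW U=OBOO F=WWGW D=RRYG B=YYRB
Query: U face = OBOO

Answer: O B O O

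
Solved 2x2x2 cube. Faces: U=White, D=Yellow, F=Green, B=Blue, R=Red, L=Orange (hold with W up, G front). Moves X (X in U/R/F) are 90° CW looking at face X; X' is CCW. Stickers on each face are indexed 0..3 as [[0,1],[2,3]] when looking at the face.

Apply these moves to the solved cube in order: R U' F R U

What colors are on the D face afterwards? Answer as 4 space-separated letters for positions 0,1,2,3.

Answer: R W Y R

Derivation:
After move 1 (R): R=RRRR U=WGWG F=GYGY D=YBYB B=WBWB
After move 2 (U'): U=GGWW F=OOGY R=GYRR B=RRWB L=WBOO
After move 3 (F): F=GOYO U=GGOB R=WYWR D=RGYB L=WYOB
After move 4 (R): R=WWRY U=GOOO F=GGYB D=RWYR B=BRGB
After move 5 (U): U=OGOO F=WWYB R=BRRY B=WYGB L=GGOB
Query: D face = RWYR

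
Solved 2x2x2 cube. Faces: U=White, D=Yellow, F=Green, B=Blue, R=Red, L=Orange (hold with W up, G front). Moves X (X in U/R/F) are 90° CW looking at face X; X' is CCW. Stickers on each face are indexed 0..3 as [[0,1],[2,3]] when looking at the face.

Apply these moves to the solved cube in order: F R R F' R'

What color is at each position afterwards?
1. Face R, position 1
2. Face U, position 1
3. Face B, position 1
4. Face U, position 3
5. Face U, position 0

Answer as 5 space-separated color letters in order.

Answer: W G B G W

Derivation:
After move 1 (F): F=GGGG U=WWOO R=WRWR D=RRYY L=OYOY
After move 2 (R): R=WWRR U=WGOG F=GRGY D=RBYB B=OBWB
After move 3 (R): R=RWRW U=WROY F=GBGB D=RWYO B=GBGB
After move 4 (F'): F=BBGG U=WRRR R=WWRW D=YYYO L=OYOO
After move 5 (R'): R=WWWR U=WGRG F=BRGR D=YBYG B=OBYB
Query 1: R[1] = W
Query 2: U[1] = G
Query 3: B[1] = B
Query 4: U[3] = G
Query 5: U[0] = W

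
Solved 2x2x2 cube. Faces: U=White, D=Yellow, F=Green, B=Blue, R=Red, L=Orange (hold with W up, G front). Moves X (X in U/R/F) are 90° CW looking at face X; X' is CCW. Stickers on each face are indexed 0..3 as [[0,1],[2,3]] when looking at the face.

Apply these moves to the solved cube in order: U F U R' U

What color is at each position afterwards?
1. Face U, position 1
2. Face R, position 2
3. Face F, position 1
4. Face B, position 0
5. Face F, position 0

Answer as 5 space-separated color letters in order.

After move 1 (U): U=WWWW F=RRGG R=BBRR B=OOBB L=GGOO
After move 2 (F): F=GRGR U=WWOG R=WBWR D=RBYY L=GYOY
After move 3 (U): U=OWGW F=WBGR R=OOWR B=GYBB L=GROY
After move 4 (R'): R=OROW U=OBGG F=WWGW D=RBYR B=YYBB
After move 5 (U): U=GOGB F=ORGW R=YYOW B=GRBB L=WWOY
Query 1: U[1] = O
Query 2: R[2] = O
Query 3: F[1] = R
Query 4: B[0] = G
Query 5: F[0] = O

Answer: O O R G O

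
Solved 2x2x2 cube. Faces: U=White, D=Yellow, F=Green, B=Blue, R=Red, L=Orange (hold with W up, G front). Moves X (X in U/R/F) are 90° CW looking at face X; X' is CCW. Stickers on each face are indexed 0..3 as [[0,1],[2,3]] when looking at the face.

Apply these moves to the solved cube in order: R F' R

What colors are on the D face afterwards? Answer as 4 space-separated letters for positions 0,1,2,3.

After move 1 (R): R=RRRR U=WGWG F=GYGY D=YBYB B=WBWB
After move 2 (F'): F=YYGG U=WGRR R=BRYR D=OOYB L=OGOW
After move 3 (R): R=YBRR U=WYRG F=YOGB D=OWYW B=RBGB
Query: D face = OWYW

Answer: O W Y W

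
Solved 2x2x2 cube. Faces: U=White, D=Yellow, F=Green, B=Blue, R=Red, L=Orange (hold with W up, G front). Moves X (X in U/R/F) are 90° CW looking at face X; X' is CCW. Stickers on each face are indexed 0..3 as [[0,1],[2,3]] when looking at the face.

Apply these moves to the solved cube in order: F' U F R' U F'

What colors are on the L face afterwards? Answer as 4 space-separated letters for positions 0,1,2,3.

After move 1 (F'): F=GGGG U=WWRR R=YRYR D=OOYY L=OWOW
After move 2 (U): U=RWRW F=YRGG R=BBYR B=OWBB L=GGOW
After move 3 (F): F=GYGR U=RWWG R=RBWR D=YBYY L=GOOO
After move 4 (R'): R=BRRW U=RBWO F=GWGG D=YYYR B=YWBB
After move 5 (U): U=WROB F=BRGG R=YWRW B=GOBB L=GWOO
After move 6 (F'): F=RGBG U=WRYR R=YWYW D=WOYR L=GBOO
Query: L face = GBOO

Answer: G B O O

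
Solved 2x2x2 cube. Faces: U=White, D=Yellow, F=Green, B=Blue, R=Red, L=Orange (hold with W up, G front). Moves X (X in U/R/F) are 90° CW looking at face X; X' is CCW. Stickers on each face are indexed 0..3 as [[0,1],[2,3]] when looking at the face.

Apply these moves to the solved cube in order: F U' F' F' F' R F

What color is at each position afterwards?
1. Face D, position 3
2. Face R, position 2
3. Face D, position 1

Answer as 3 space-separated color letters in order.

Answer: W Y O

Derivation:
After move 1 (F): F=GGGG U=WWOO R=WRWR D=RRYY L=OYOY
After move 2 (U'): U=WOWO F=OYGG R=GGWR B=WRBB L=BBOY
After move 3 (F'): F=YGOG U=WOGW R=RGRR D=BYYY L=BOOW
After move 4 (F'): F=GGYO U=WORR R=YGBR D=OWYY L=BWOG
After move 5 (F'): F=GOGY U=WOYB R=WGOR D=WGYY L=BROR
After move 6 (R): R=OWRG U=WOYY F=GGGY D=WBYW B=BROB
After move 7 (F): F=GGYG U=WORR R=YWYG D=ROYW L=BWOB
Query 1: D[3] = W
Query 2: R[2] = Y
Query 3: D[1] = O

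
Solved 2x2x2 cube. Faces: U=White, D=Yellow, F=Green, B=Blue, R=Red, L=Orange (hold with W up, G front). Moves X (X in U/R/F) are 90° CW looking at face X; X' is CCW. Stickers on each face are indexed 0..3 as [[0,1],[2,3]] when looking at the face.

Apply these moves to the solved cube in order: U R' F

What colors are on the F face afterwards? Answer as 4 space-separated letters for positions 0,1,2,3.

After move 1 (U): U=WWWW F=RRGG R=BBRR B=OOBB L=GGOO
After move 2 (R'): R=BRBR U=WBWO F=RWGW D=YRYG B=YOYB
After move 3 (F): F=GRWW U=WBOG R=WROR D=BBYG L=GYOR
Query: F face = GRWW

Answer: G R W W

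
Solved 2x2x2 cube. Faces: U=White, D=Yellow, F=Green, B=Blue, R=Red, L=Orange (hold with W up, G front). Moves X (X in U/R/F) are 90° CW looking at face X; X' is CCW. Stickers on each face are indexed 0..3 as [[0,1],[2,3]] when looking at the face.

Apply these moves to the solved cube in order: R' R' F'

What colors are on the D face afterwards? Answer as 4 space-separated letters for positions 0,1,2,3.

Answer: O O Y W

Derivation:
After move 1 (R'): R=RRRR U=WBWB F=GWGW D=YGYG B=YBYB
After move 2 (R'): R=RRRR U=WYWY F=GBGB D=YWYW B=GBGB
After move 3 (F'): F=BBGG U=WYRR R=WRYR D=OOYW L=OYOW
Query: D face = OOYW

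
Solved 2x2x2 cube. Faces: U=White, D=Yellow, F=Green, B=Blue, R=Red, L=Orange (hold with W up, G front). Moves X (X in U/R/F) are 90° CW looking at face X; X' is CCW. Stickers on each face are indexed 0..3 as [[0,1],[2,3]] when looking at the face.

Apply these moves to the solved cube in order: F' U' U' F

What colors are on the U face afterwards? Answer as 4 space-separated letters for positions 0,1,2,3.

After move 1 (F'): F=GGGG U=WWRR R=YRYR D=OOYY L=OWOW
After move 2 (U'): U=WRWR F=OWGG R=GGYR B=YRBB L=BBOW
After move 3 (U'): U=RRWW F=BBGG R=OWYR B=GGBB L=YROW
After move 4 (F): F=GBGB U=RRWR R=WWWR D=YOYY L=YOOO
Query: U face = RRWR

Answer: R R W R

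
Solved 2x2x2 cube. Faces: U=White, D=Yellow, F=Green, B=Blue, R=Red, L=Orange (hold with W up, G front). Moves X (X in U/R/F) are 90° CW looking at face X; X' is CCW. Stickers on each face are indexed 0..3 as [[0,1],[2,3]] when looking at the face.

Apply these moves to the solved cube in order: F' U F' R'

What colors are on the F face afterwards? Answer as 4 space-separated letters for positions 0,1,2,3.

After move 1 (F'): F=GGGG U=WWRR R=YRYR D=OOYY L=OWOW
After move 2 (U): U=RWRW F=YRGG R=BBYR B=OWBB L=GGOW
After move 3 (F'): F=RGYG U=RWBY R=OBOR D=GWYY L=GWOR
After move 4 (R'): R=BROO U=RBBO F=RWYY D=GGYG B=YWWB
Query: F face = RWYY

Answer: R W Y Y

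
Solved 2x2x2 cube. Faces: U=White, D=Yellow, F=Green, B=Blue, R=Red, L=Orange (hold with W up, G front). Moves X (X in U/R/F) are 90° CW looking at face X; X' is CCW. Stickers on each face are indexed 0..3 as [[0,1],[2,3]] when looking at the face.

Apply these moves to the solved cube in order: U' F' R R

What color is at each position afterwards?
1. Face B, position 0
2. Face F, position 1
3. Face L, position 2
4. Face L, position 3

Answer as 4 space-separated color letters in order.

After move 1 (U'): U=WWWW F=OOGG R=GGRR B=RRBB L=BBOO
After move 2 (F'): F=OGOG U=WWGR R=YGYR D=BOYY L=BWOW
After move 3 (R): R=YYRG U=WGGG F=OOOY D=BBYR B=RRWB
After move 4 (R): R=RYGY U=WOGY F=OBOR D=BWYR B=GRGB
Query 1: B[0] = G
Query 2: F[1] = B
Query 3: L[2] = O
Query 4: L[3] = W

Answer: G B O W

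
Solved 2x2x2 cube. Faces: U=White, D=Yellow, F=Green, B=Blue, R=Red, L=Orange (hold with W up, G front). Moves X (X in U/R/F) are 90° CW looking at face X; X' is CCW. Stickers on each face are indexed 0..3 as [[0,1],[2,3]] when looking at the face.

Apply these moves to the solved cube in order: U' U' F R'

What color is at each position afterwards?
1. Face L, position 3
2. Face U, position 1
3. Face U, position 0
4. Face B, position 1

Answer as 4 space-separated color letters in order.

Answer: Y B W G

Derivation:
After move 1 (U'): U=WWWW F=OOGG R=GGRR B=RRBB L=BBOO
After move 2 (U'): U=WWWW F=BBGG R=OORR B=GGBB L=RROO
After move 3 (F): F=GBGB U=WWOR R=WOWR D=ROYY L=RYOY
After move 4 (R'): R=ORWW U=WBOG F=GWGR D=RBYB B=YGOB
Query 1: L[3] = Y
Query 2: U[1] = B
Query 3: U[0] = W
Query 4: B[1] = G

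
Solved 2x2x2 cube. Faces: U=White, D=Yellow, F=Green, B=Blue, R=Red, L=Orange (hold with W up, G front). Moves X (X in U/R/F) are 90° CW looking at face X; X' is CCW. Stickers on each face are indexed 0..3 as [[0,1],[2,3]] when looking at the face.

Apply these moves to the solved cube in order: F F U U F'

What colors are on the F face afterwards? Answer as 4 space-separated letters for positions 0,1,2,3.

After move 1 (F): F=GGGG U=WWOO R=WRWR D=RRYY L=OYOY
After move 2 (F): F=GGGG U=WWYY R=OROR D=WWYY L=OROR
After move 3 (U): U=YWYW F=ORGG R=BBOR B=ORBB L=GGOR
After move 4 (U): U=YYWW F=BBGG R=OROR B=GGBB L=OROR
After move 5 (F'): F=BGBG U=YYOO R=WRWR D=RRYY L=OWOW
Query: F face = BGBG

Answer: B G B G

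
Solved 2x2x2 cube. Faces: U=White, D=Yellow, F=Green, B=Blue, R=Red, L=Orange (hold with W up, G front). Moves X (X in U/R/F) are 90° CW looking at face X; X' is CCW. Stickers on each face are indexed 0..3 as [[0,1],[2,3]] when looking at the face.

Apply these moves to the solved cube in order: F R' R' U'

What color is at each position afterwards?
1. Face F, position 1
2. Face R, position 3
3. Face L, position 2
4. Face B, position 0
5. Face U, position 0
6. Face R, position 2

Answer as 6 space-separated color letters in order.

Answer: Y W O R R R

Derivation:
After move 1 (F): F=GGGG U=WWOO R=WRWR D=RRYY L=OYOY
After move 2 (R'): R=RRWW U=WBOB F=GWGO D=RGYG B=YBRB
After move 3 (R'): R=RWRW U=WROY F=GBGB D=RWYO B=GBGB
After move 4 (U'): U=RYWO F=OYGB R=GBRW B=RWGB L=GBOY
Query 1: F[1] = Y
Query 2: R[3] = W
Query 3: L[2] = O
Query 4: B[0] = R
Query 5: U[0] = R
Query 6: R[2] = R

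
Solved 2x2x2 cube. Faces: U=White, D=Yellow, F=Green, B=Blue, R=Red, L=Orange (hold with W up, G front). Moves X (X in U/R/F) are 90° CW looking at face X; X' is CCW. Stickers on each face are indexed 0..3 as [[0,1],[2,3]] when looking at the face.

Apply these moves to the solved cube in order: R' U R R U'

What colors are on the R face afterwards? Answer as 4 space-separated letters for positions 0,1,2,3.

Answer: R Y B Y

Derivation:
After move 1 (R'): R=RRRR U=WBWB F=GWGW D=YGYG B=YBYB
After move 2 (U): U=WWBB F=RRGW R=YBRR B=OOYB L=GWOO
After move 3 (R): R=RYRB U=WRBW F=RGGG D=YYYO B=BOWB
After move 4 (R): R=RRBY U=WGBG F=RYGO D=YWYB B=WORB
After move 5 (U'): U=GGWB F=GWGO R=RYBY B=RRRB L=WOOO
Query: R face = RYBY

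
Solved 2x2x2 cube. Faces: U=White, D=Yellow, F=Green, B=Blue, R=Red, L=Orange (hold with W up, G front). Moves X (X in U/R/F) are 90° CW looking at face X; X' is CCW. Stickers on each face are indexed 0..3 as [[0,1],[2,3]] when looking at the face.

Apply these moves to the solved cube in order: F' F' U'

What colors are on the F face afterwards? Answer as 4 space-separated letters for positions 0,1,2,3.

Answer: O R G G

Derivation:
After move 1 (F'): F=GGGG U=WWRR R=YRYR D=OOYY L=OWOW
After move 2 (F'): F=GGGG U=WWYY R=OROR D=WWYY L=OROR
After move 3 (U'): U=WYWY F=ORGG R=GGOR B=ORBB L=BBOR
Query: F face = ORGG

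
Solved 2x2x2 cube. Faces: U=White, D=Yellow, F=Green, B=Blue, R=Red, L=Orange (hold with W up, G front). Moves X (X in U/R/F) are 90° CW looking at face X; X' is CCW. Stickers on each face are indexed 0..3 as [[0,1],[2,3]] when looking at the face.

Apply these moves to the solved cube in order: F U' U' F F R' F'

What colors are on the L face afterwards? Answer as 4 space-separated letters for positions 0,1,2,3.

After move 1 (F): F=GGGG U=WWOO R=WRWR D=RRYY L=OYOY
After move 2 (U'): U=WOWO F=OYGG R=GGWR B=WRBB L=BBOY
After move 3 (U'): U=OOWW F=BBGG R=OYWR B=GGBB L=WROY
After move 4 (F): F=GBGB U=OOYR R=WYWR D=WOYY L=WROR
After move 5 (F): F=GGBB U=OORR R=YYRR D=WWYY L=WWOO
After move 6 (R'): R=YRYR U=OBRG F=GOBR D=WGYB B=YGWB
After move 7 (F'): F=ORGB U=OBYY R=GRWR D=WOYB L=WGOR
Query: L face = WGOR

Answer: W G O R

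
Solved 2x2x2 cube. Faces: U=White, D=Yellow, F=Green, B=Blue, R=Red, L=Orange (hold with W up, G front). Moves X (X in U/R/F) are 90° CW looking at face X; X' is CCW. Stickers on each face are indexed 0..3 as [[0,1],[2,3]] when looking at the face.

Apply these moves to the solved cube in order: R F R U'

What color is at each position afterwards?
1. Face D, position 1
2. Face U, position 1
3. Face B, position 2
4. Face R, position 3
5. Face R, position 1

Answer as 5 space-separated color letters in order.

Answer: W Y G R R

Derivation:
After move 1 (R): R=RRRR U=WGWG F=GYGY D=YBYB B=WBWB
After move 2 (F): F=GGYY U=WGOO R=WRGR D=RRYB L=OYOB
After move 3 (R): R=GWRR U=WGOY F=GRYB D=RWYW B=OBGB
After move 4 (U'): U=GYWO F=OYYB R=GRRR B=GWGB L=OBOB
Query 1: D[1] = W
Query 2: U[1] = Y
Query 3: B[2] = G
Query 4: R[3] = R
Query 5: R[1] = R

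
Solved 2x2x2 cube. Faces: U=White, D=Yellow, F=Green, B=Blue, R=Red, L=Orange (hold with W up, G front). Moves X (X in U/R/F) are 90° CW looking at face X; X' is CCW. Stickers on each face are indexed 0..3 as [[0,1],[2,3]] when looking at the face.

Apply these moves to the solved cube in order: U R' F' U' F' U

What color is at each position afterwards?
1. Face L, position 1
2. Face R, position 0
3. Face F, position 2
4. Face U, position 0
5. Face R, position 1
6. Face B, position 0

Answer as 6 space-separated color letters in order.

Answer: G R G W R Y

Derivation:
After move 1 (U): U=WWWW F=RRGG R=BBRR B=OOBB L=GGOO
After move 2 (R'): R=BRBR U=WBWO F=RWGW D=YRYG B=YOYB
After move 3 (F'): F=WWRG U=WBBB R=RRYR D=GOYG L=GOOW
After move 4 (U'): U=BBWB F=GORG R=WWYR B=RRYB L=YOOW
After move 5 (F'): F=OGGR U=BBWY R=OWGR D=OWYG L=YBOW
After move 6 (U): U=WBYB F=OWGR R=RRGR B=YBYB L=OGOW
Query 1: L[1] = G
Query 2: R[0] = R
Query 3: F[2] = G
Query 4: U[0] = W
Query 5: R[1] = R
Query 6: B[0] = Y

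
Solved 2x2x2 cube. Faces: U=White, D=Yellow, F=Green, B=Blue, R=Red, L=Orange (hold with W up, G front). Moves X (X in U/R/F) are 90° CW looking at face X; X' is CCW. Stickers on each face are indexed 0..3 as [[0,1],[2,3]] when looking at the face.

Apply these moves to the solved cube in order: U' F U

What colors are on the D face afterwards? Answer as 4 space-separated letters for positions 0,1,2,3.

Answer: R G Y Y

Derivation:
After move 1 (U'): U=WWWW F=OOGG R=GGRR B=RRBB L=BBOO
After move 2 (F): F=GOGO U=WWOB R=WGWR D=RGYY L=BYOY
After move 3 (U): U=OWBW F=WGGO R=RRWR B=BYBB L=GOOY
Query: D face = RGYY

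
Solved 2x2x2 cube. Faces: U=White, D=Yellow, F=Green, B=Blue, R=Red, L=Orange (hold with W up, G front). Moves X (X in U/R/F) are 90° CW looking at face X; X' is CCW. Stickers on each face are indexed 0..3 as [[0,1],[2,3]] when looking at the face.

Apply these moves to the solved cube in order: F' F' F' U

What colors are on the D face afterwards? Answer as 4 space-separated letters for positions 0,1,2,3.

After move 1 (F'): F=GGGG U=WWRR R=YRYR D=OOYY L=OWOW
After move 2 (F'): F=GGGG U=WWYY R=OROR D=WWYY L=OROR
After move 3 (F'): F=GGGG U=WWOO R=WRWR D=RRYY L=OYOY
After move 4 (U): U=OWOW F=WRGG R=BBWR B=OYBB L=GGOY
Query: D face = RRYY

Answer: R R Y Y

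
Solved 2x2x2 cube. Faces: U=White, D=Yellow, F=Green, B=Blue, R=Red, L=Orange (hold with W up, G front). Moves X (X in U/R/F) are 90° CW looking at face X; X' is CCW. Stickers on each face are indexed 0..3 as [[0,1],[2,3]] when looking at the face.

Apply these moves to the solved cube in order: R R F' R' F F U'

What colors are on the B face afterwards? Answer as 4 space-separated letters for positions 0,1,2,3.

Answer: W R O B

Derivation:
After move 1 (R): R=RRRR U=WGWG F=GYGY D=YBYB B=WBWB
After move 2 (R): R=RRRR U=WYWY F=GBGB D=YWYW B=GBGB
After move 3 (F'): F=BBGG U=WYRR R=WRYR D=OOYW L=OYOW
After move 4 (R'): R=RRWY U=WGRG F=BYGR D=OBYG B=WBOB
After move 5 (F): F=GBRY U=WGWY R=RRGY D=WRYG L=OOOB
After move 6 (F): F=RGYB U=WGBO R=WRYY D=GRYG L=OWOR
After move 7 (U'): U=GOWB F=OWYB R=RGYY B=WROB L=WBOR
Query: B face = WROB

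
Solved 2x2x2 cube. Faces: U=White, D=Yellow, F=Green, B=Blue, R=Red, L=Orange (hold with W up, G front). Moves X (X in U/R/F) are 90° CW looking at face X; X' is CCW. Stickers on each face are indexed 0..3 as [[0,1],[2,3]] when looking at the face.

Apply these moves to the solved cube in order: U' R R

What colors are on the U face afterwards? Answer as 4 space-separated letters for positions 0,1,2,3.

Answer: W Y W Y

Derivation:
After move 1 (U'): U=WWWW F=OOGG R=GGRR B=RRBB L=BBOO
After move 2 (R): R=RGRG U=WOWG F=OYGY D=YBYR B=WRWB
After move 3 (R): R=RRGG U=WYWY F=OBGR D=YWYW B=GROB
Query: U face = WYWY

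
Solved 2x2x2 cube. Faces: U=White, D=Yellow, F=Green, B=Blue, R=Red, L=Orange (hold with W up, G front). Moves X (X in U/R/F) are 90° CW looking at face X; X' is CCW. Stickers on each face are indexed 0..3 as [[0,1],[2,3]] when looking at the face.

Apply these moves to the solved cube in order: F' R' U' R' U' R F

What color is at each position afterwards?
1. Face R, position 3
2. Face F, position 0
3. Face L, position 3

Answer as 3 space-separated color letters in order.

After move 1 (F'): F=GGGG U=WWRR R=YRYR D=OOYY L=OWOW
After move 2 (R'): R=RRYY U=WBRB F=GWGR D=OGYG B=YBOB
After move 3 (U'): U=BBWR F=OWGR R=GWYY B=RROB L=YBOW
After move 4 (R'): R=WYGY U=BOWR F=OBGR D=OWYR B=GRGB
After move 5 (U'): U=ORBW F=YBGR R=OBGY B=WYGB L=GROW
After move 6 (R): R=GOYB U=OBBR F=YWGR D=OGYW B=WYRB
After move 7 (F): F=GYRW U=OBWR R=BORB D=YGYW L=GOOG
Query 1: R[3] = B
Query 2: F[0] = G
Query 3: L[3] = G

Answer: B G G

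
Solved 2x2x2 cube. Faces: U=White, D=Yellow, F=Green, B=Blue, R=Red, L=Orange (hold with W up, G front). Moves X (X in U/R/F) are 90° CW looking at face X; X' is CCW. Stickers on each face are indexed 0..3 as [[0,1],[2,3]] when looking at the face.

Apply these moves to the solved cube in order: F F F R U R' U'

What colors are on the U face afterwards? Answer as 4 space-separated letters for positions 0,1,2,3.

Answer: W O R G

Derivation:
After move 1 (F): F=GGGG U=WWOO R=WRWR D=RRYY L=OYOY
After move 2 (F): F=GGGG U=WWYY R=OROR D=WWYY L=OROR
After move 3 (F): F=GGGG U=WWRR R=YRYR D=OOYY L=OWOW
After move 4 (R): R=YYRR U=WGRG F=GOGY D=OBYB B=RBWB
After move 5 (U): U=RWGG F=YYGY R=RBRR B=OWWB L=GOOW
After move 6 (R'): R=BRRR U=RWGO F=YWGG D=OYYY B=BWBB
After move 7 (U'): U=WORG F=GOGG R=YWRR B=BRBB L=BWOW
Query: U face = WORG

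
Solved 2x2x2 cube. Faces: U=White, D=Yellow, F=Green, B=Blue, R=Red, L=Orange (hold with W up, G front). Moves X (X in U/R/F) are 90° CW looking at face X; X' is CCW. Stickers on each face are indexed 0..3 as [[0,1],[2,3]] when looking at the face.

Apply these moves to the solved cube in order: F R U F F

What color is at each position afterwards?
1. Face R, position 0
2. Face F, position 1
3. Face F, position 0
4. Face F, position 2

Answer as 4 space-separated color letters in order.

Answer: Y G Y W

Derivation:
After move 1 (F): F=GGGG U=WWOO R=WRWR D=RRYY L=OYOY
After move 2 (R): R=WWRR U=WGOG F=GRGY D=RBYB B=OBWB
After move 3 (U): U=OWGG F=WWGY R=OBRR B=OYWB L=GROY
After move 4 (F): F=GWYW U=OWYR R=GBGR D=ROYB L=GROB
After move 5 (F): F=YGWW U=OWBR R=YBRR D=GGYB L=GROO
Query 1: R[0] = Y
Query 2: F[1] = G
Query 3: F[0] = Y
Query 4: F[2] = W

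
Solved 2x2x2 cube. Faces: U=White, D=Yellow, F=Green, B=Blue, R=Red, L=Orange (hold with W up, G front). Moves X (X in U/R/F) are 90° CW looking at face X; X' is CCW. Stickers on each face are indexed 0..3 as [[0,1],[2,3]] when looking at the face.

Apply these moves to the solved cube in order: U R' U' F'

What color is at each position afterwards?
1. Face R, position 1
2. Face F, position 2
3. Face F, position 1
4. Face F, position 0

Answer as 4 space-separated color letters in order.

After move 1 (U): U=WWWW F=RRGG R=BBRR B=OOBB L=GGOO
After move 2 (R'): R=BRBR U=WBWO F=RWGW D=YRYG B=YOYB
After move 3 (U'): U=BOWW F=GGGW R=RWBR B=BRYB L=YOOO
After move 4 (F'): F=GWGG U=BORB R=RWYR D=OOYG L=YWOW
Query 1: R[1] = W
Query 2: F[2] = G
Query 3: F[1] = W
Query 4: F[0] = G

Answer: W G W G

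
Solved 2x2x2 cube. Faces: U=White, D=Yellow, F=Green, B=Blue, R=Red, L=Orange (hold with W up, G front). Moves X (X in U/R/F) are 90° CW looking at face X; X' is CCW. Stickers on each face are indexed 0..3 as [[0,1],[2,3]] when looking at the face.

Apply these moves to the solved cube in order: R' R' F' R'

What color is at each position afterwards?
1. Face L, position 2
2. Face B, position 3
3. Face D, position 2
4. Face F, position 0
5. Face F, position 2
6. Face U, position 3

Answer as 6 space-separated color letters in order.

After move 1 (R'): R=RRRR U=WBWB F=GWGW D=YGYG B=YBYB
After move 2 (R'): R=RRRR U=WYWY F=GBGB D=YWYW B=GBGB
After move 3 (F'): F=BBGG U=WYRR R=WRYR D=OOYW L=OYOW
After move 4 (R'): R=RRWY U=WGRG F=BYGR D=OBYG B=WBOB
Query 1: L[2] = O
Query 2: B[3] = B
Query 3: D[2] = Y
Query 4: F[0] = B
Query 5: F[2] = G
Query 6: U[3] = G

Answer: O B Y B G G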